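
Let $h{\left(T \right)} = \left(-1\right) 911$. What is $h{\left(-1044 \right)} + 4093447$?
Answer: $4092536$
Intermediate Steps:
$h{\left(T \right)} = -911$
$h{\left(-1044 \right)} + 4093447 = -911 + 4093447 = 4092536$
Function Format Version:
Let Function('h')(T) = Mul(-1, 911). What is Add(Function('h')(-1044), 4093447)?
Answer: 4092536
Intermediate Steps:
Function('h')(T) = -911
Add(Function('h')(-1044), 4093447) = Add(-911, 4093447) = 4092536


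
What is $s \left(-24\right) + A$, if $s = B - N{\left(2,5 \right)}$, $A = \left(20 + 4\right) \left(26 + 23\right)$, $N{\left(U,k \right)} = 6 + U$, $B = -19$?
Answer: $1824$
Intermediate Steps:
$A = 1176$ ($A = 24 \cdot 49 = 1176$)
$s = -27$ ($s = -19 - \left(6 + 2\right) = -19 - 8 = -27$)
$s \left(-24\right) + A = \left(-27\right) \left(-24\right) + 1176 = 648 + 1176 = 1824$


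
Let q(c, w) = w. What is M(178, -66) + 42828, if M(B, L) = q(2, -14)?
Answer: 42814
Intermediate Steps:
M(B, L) = -14
M(178, -66) + 42828 = -14 + 42828 = 42814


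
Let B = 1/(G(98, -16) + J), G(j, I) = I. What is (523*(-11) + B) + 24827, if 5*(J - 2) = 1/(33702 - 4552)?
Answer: 38920332176/2040499 ≈ 19074.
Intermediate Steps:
J = 291501/145750 (J = 2 + 1/(5*(33702 - 4552)) = 2 + (1/5)/29150 = 2 + (1/5)*(1/29150) = 2 + 1/145750 = 291501/145750 ≈ 2.0000)
B = -145750/2040499 (B = 1/(-16 + 291501/145750) = 1/(-2040499/145750) = -145750/2040499 ≈ -0.071429)
(523*(-11) + B) + 24827 = (523*(-11) - 145750/2040499) + 24827 = (-5753 - 145750/2040499) + 24827 = -11739136497/2040499 + 24827 = 38920332176/2040499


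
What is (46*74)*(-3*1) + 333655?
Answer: 323443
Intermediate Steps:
(46*74)*(-3*1) + 333655 = 3404*(-3) + 333655 = -10212 + 333655 = 323443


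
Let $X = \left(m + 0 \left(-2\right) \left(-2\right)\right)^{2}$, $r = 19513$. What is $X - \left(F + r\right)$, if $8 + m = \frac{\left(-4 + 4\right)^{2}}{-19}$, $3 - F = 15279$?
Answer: $-4173$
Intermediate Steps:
$F = -15276$ ($F = 3 - 15279 = -15276$)
$m = -8$ ($m = -8 + \frac{\left(-4 + 4\right)^{2}}{-19} = -8 + 0^{2} \left(- \frac{1}{19}\right) = -8 + 0 \left(- \frac{1}{19}\right) = -8 + 0 = -8$)
$X = 64$ ($X = \left(-8 + 0 \left(-2\right) \left(-2\right)\right)^{2} = \left(-8 + 0 \left(-2\right)\right)^{2} = \left(-8 + 0\right)^{2} = \left(-8\right)^{2} = 64$)
$X - \left(F + r\right) = 64 - \left(-15276 + 19513\right) = 64 - 4237 = -4173$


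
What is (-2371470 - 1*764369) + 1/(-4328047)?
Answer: -13572058576434/4328047 ≈ -3.1358e+6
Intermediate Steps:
(-2371470 - 1*764369) + 1/(-4328047) = (-2371470 - 764369) - 1/4328047 = -3135839 - 1/4328047 = -13572058576434/4328047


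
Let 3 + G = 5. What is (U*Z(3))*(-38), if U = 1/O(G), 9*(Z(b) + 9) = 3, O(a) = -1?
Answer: -988/3 ≈ -329.33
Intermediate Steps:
G = 2 (G = -3 + 5 = 2)
Z(b) = -26/3 (Z(b) = -9 + (⅑)*3 = -9 + ⅓ = -26/3)
U = -1 (U = 1/(-1) = -1)
(U*Z(3))*(-38) = -1*(-26/3)*(-38) = (26/3)*(-38) = -988/3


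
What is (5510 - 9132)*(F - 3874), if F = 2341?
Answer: 5552526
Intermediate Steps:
(5510 - 9132)*(F - 3874) = (5510 - 9132)*(2341 - 3874) = -3622*(-1533) = 5552526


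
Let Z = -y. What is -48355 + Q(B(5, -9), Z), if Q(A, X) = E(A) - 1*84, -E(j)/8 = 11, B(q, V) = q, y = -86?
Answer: -48527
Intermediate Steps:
E(j) = -88 (E(j) = -8*11 = -88)
Z = 86 (Z = -1*(-86) = 86)
Q(A, X) = -172 (Q(A, X) = -88 - 1*84 = -88 - 84 = -172)
-48355 + Q(B(5, -9), Z) = -48355 - 172 = -48527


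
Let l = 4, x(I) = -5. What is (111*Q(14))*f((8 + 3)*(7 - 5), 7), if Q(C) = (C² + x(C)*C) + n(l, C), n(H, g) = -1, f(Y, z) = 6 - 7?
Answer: -13875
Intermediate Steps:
f(Y, z) = -1
Q(C) = -1 + C² - 5*C (Q(C) = (C² - 5*C) - 1 = -1 + C² - 5*C)
(111*Q(14))*f((8 + 3)*(7 - 5), 7) = (111*(-1 + 14² - 5*14))*(-1) = (111*(-1 + 196 - 70))*(-1) = (111*125)*(-1) = 13875*(-1) = -13875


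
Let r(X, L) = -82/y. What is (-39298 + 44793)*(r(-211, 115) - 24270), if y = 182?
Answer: -1733759635/13 ≈ -1.3337e+8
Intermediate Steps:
r(X, L) = -41/91 (r(X, L) = -82/182 = -82*1/182 = -41/91)
(-39298 + 44793)*(r(-211, 115) - 24270) = (-39298 + 44793)*(-41/91 - 24270) = 5495*(-2208611/91) = -1733759635/13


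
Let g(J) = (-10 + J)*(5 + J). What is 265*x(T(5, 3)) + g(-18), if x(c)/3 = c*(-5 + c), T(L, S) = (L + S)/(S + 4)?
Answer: -153884/49 ≈ -3140.5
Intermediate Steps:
T(L, S) = (L + S)/(4 + S)
x(c) = 3*c*(-5 + c) (x(c) = 3*(c*(-5 + c)) = 3*c*(-5 + c))
265*x(T(5, 3)) + g(-18) = 265*(3*((5 + 3)/(4 + 3))*(-5 + (5 + 3)/(4 + 3))) + (-50 + (-18)² - 5*(-18)) = 265*(3*(8/7)*(-5 + 8/7)) + (-50 + 324 + 90) = 265*(3*((⅐)*8)*(-5 + (⅐)*8)) + 364 = 265*(3*(8/7)*(-5 + 8/7)) + 364 = 265*(3*(8/7)*(-27/7)) + 364 = 265*(-648/49) + 364 = -171720/49 + 364 = -153884/49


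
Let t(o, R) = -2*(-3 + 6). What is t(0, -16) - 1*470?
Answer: -476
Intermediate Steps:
t(o, R) = -6 (t(o, R) = -2*3 = -6)
t(0, -16) - 1*470 = -6 - 1*470 = -6 - 470 = -476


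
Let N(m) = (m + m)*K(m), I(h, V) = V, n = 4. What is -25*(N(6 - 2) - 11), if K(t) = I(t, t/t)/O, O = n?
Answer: 225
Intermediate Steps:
O = 4
K(t) = ¼ (K(t) = (t/t)/4 = 1*(¼) = ¼)
N(m) = m/2 (N(m) = (m + m)*(¼) = (2*m)*(¼) = m/2)
-25*(N(6 - 2) - 11) = -25*((6 - 2)/2 - 11) = -25*((½)*4 - 11) = -25*(2 - 11) = -25*(-9) = 225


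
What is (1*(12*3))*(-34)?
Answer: -1224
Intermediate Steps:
(1*(12*3))*(-34) = (1*36)*(-34) = 36*(-34) = -1224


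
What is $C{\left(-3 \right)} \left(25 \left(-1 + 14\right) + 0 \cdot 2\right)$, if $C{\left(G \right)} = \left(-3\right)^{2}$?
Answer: $2925$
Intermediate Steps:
$C{\left(G \right)} = 9$
$C{\left(-3 \right)} \left(25 \left(-1 + 14\right) + 0 \cdot 2\right) = 9 \left(25 \left(-1 + 14\right) + 0 \cdot 2\right) = 9 \left(25 \cdot 13 + 0\right) = 9 \left(325 + 0\right) = 9 \cdot 325 = 2925$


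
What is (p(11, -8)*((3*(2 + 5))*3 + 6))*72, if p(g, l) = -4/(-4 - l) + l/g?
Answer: -94392/11 ≈ -8581.1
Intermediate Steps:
(p(11, -8)*((3*(2 + 5))*3 + 6))*72 = ((((-8)**2 + 4*11 + 4*(-8))/(11*(4 - 8)))*((3*(2 + 5))*3 + 6))*72 = (((1/11)*(64 + 44 - 32)/(-4))*((3*7)*3 + 6))*72 = (((1/11)*(-1/4)*76)*(21*3 + 6))*72 = -19*(63 + 6)/11*72 = -19/11*69*72 = -1311/11*72 = -94392/11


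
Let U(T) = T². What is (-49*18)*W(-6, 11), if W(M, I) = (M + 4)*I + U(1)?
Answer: 18522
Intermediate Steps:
W(M, I) = 1 + I*(4 + M) (W(M, I) = (M + 4)*I + 1² = (4 + M)*I + 1 = I*(4 + M) + 1 = 1 + I*(4 + M))
(-49*18)*W(-6, 11) = (-49*18)*(1 + 4*11 + 11*(-6)) = -882*(1 + 44 - 66) = -882*(-21) = 18522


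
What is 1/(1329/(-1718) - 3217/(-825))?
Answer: 1417350/4430381 ≈ 0.31992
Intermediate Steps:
1/(1329/(-1718) - 3217/(-825)) = 1/(1329*(-1/1718) - 3217*(-1/825)) = 1/(-1329/1718 + 3217/825) = 1/(4430381/1417350) = 1417350/4430381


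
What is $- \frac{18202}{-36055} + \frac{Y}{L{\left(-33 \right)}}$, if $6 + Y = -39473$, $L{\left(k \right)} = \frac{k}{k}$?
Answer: $- \frac{1423397143}{36055} \approx -39479.0$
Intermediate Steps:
$L{\left(k \right)} = 1$
$Y = -39479$ ($Y = -6 - 39473 = -39479$)
$- \frac{18202}{-36055} + \frac{Y}{L{\left(-33 \right)}} = - \frac{18202}{-36055} - \frac{39479}{1} = \left(-18202\right) \left(- \frac{1}{36055}\right) - 39479 = \frac{18202}{36055} - 39479 = - \frac{1423397143}{36055}$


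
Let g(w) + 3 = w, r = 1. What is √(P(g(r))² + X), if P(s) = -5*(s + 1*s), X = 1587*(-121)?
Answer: I*√191627 ≈ 437.75*I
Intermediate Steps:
g(w) = -3 + w
X = -192027
P(s) = -10*s (P(s) = -5*(s + s) = -10*s)
√(P(g(r))² + X) = √((-10*(-3 + 1))² - 192027) = √((-10*(-2))² - 192027) = √(20² - 192027) = √(400 - 192027) = √(-191627) = I*√191627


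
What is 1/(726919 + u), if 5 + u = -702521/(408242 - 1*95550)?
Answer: 312692/227299489967 ≈ 1.3757e-6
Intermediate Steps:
u = -2265981/312692 (u = -5 - 702521/(408242 - 1*95550) = -5 - 702521/(408242 - 95550) = -5 - 702521/312692 = -2265981/312692 ≈ -7.2467)
1/(726919 + u) = 1/(726919 - 2265981/312692) = 1/(227299489967/312692) = 312692/227299489967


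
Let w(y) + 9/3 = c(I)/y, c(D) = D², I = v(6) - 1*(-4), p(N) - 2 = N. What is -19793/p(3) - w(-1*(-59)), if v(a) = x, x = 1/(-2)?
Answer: -4667853/1180 ≈ -3955.8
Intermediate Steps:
p(N) = 2 + N
x = -½ ≈ -0.50000
v(a) = -½
I = 7/2 (I = -½ - 1*(-4) = -½ + 4 = 7/2 ≈ 3.5000)
w(y) = -3 + 49/(4*y) (w(y) = -3 + (7/2)²/y = -3 + 49/(4*y))
-19793/p(3) - w(-1*(-59)) = -19793/(2 + 3) - (-3 + 49/(4*((-1*(-59))))) = -19793/5 - (-3 + (49/4)/59) = -19793*⅕ - (-3 + (49/4)*(1/59)) = -19793/5 - (-3 + 49/236) = -19793/5 - 1*(-659/236) = -19793/5 + 659/236 = -4667853/1180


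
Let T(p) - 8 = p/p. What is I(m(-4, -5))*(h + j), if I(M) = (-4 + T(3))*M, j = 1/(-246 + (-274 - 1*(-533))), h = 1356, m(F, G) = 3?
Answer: 264435/13 ≈ 20341.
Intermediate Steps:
T(p) = 9 (T(p) = 8 + p/p = 8 + 1 = 9)
j = 1/13 (j = 1/(-246 + (-274 + 533)) = 1/(-246 + 259) = 1/13 ≈ 0.076923)
I(M) = 5*M (I(M) = (-4 + 9)*M = 5*M)
I(m(-4, -5))*(h + j) = (5*3)*(1356 + 1/13) = 15*(17629/13) = 264435/13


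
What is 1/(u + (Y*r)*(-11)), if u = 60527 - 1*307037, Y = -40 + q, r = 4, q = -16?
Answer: -1/244046 ≈ -4.0976e-6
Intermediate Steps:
Y = -56 (Y = -40 - 16 = -56)
u = -246510 (u = 60527 - 307037 = -246510)
1/(u + (Y*r)*(-11)) = 1/(-246510 - 56*4*(-11)) = 1/(-246510 - 224*(-11)) = 1/(-246510 + 2464) = 1/(-244046) = -1/244046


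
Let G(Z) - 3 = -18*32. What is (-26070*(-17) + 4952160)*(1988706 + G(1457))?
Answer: 10726673381550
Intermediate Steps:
G(Z) = -573 (G(Z) = 3 - 18*32 = 3 - 576 = -573)
(-26070*(-17) + 4952160)*(1988706 + G(1457)) = (-26070*(-17) + 4952160)*(1988706 - 573) = (443190 + 4952160)*1988133 = 5395350*1988133 = 10726673381550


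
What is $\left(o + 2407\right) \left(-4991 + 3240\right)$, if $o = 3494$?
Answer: $-10332651$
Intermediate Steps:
$\left(o + 2407\right) \left(-4991 + 3240\right) = \left(3494 + 2407\right) \left(-4991 + 3240\right) = 5901 \left(-1751\right) = -10332651$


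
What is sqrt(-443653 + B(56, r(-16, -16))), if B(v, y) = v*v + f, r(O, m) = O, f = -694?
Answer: I*sqrt(441211) ≈ 664.24*I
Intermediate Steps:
B(v, y) = -694 + v**2 (B(v, y) = v*v - 694 = v**2 - 694 = -694 + v**2)
sqrt(-443653 + B(56, r(-16, -16))) = sqrt(-443653 + (-694 + 56**2)) = sqrt(-443653 + (-694 + 3136)) = sqrt(-443653 + 2442) = sqrt(-441211) = I*sqrt(441211)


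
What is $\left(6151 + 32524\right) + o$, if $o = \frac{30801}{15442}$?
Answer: $\frac{597250151}{15442} \approx 38677.0$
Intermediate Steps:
$o = \frac{30801}{15442}$ ($o = 30801 \cdot \frac{1}{15442} = \frac{30801}{15442} \approx 1.9946$)
$\left(6151 + 32524\right) + o = \left(6151 + 32524\right) + \frac{30801}{15442} = 38675 + \frac{30801}{15442} = \frac{597250151}{15442}$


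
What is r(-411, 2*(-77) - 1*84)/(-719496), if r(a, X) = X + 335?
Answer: -97/719496 ≈ -0.00013482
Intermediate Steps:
r(a, X) = 335 + X
r(-411, 2*(-77) - 1*84)/(-719496) = (335 + (2*(-77) - 1*84))/(-719496) = (335 + (-154 - 84))*(-1/719496) = (335 - 238)*(-1/719496) = 97*(-1/719496) = -97/719496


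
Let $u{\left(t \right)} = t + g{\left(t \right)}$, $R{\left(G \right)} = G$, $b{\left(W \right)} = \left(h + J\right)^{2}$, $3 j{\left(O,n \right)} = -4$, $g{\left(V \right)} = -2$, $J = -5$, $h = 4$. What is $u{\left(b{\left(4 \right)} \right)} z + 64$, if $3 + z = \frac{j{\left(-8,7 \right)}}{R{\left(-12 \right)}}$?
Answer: $\frac{602}{9} \approx 66.889$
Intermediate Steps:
$j{\left(O,n \right)} = - \frac{4}{3}$ ($j{\left(O,n \right)} = \frac{1}{3} \left(-4\right) = - \frac{4}{3}$)
$b{\left(W \right)} = 1$ ($b{\left(W \right)} = \left(4 - 5\right)^{2} = \left(-1\right)^{2} = 1$)
$z = - \frac{26}{9}$ ($z = -3 - \frac{4}{3 \left(-12\right)} = -3 - - \frac{1}{9} = -3 + \frac{1}{9} = - \frac{26}{9} \approx -2.8889$)
$u{\left(t \right)} = -2 + t$ ($u{\left(t \right)} = t - 2 = -2 + t$)
$u{\left(b{\left(4 \right)} \right)} z + 64 = \left(-2 + 1\right) \left(- \frac{26}{9}\right) + 64 = \left(-1\right) \left(- \frac{26}{9}\right) + 64 = \frac{26}{9} + 64 = \frac{602}{9}$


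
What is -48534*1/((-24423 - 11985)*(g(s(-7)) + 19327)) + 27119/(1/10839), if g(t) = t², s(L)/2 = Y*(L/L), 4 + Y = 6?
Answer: 34501048314181573/117373324 ≈ 2.9394e+8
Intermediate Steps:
Y = 2 (Y = -4 + 6 = 2)
s(L) = 4 (s(L) = 2*(2*(L/L)) = 2*(2*1) = 2*2 = 4)
-48534*1/((-24423 - 11985)*(g(s(-7)) + 19327)) + 27119/(1/10839) = -48534*1/((-24423 - 11985)*(4² + 19327)) + 27119/(1/10839) = -48534*(-1/(36408*(16 + 19327))) + 27119/(1/10839) = -48534/(19343*(-36408)) + 27119*10839 = -48534/(-704239944) + 293942841 = -48534*(-1/704239944) + 293942841 = 8089/117373324 + 293942841 = 34501048314181573/117373324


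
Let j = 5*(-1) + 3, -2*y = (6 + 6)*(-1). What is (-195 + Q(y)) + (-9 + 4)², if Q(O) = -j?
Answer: -168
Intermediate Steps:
y = 6 (y = -(6 + 6)*(-1)/2 = -6*(-1) = -½*(-12) = 6)
j = -2 (j = -5 + 3 = -2)
Q(O) = 2 (Q(O) = -1*(-2) = 2)
(-195 + Q(y)) + (-9 + 4)² = (-195 + 2) + (-9 + 4)² = -193 + (-5)² = -193 + 25 = -168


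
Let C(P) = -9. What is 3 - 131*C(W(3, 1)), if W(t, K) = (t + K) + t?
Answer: 1182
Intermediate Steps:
W(t, K) = K + 2*t (W(t, K) = (K + t) + t = K + 2*t)
3 - 131*C(W(3, 1)) = 3 - 131*(-9) = 3 + 1179 = 1182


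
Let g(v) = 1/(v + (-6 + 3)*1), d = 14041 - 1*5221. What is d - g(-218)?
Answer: 1949221/221 ≈ 8820.0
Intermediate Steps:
d = 8820 (d = 14041 - 5221 = 8820)
g(v) = 1/(-3 + v) (g(v) = 1/(v - 3*1) = 1/(v - 3) = 1/(-3 + v))
d - g(-218) = 8820 - 1/(-3 - 218) = 8820 - 1/(-221) = 8820 - 1*(-1/221) = 8820 + 1/221 = 1949221/221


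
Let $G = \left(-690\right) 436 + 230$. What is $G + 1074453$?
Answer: $773843$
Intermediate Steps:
$G = -300610$ ($G = -300840 + 230 = -300610$)
$G + 1074453 = -300610 + 1074453 = 773843$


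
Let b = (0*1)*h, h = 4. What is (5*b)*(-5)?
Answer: 0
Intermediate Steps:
b = 0 (b = (0*1)*4 = 0*4 = 0)
(5*b)*(-5) = (5*0)*(-5) = 0*(-5) = 0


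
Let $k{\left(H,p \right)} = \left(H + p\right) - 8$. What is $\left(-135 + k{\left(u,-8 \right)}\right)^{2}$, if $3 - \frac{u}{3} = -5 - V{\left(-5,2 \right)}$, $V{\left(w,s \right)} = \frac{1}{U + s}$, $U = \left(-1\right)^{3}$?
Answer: $15376$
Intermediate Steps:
$U = -1$
$V{\left(w,s \right)} = \frac{1}{-1 + s}$
$u = 27$ ($u = 9 - 3 \left(-5 - \frac{1}{-1 + 2}\right) = 9 - 3 \left(-5 - 1^{-1}\right) = 9 - 3 \left(-5 - 1\right) = 9 - -18 = 9 + 18 = 27$)
$k{\left(H,p \right)} = -8 + H + p$
$\left(-135 + k{\left(u,-8 \right)}\right)^{2} = \left(-135 - -11\right)^{2} = \left(-135 + 11\right)^{2} = \left(-124\right)^{2} = 15376$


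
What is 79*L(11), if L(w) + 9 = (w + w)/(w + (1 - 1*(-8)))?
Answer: -6241/10 ≈ -624.10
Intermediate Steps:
L(w) = -9 + 2*w/(9 + w) (L(w) = -9 + (w + w)/(w + (1 - 1*(-8))) = -9 + (2*w)/(w + (1 + 8)) = -9 + (2*w)/(w + 9) = -9 + (2*w)/(9 + w) = -9 + 2*w/(9 + w))
79*L(11) = 79*((-81 - 7*11)/(9 + 11)) = 79*((-81 - 77)/20) = 79*((1/20)*(-158)) = 79*(-79/10) = -6241/10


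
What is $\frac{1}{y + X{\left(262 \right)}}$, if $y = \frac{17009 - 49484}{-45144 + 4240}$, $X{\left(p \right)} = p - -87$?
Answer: $\frac{40904}{14307971} \approx 0.0028588$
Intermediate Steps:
$X{\left(p \right)} = 87 + p$ ($X{\left(p \right)} = p + 87 = 87 + p$)
$y = \frac{32475}{40904}$ ($y = - \frac{32475}{-40904} = \left(-32475\right) \left(- \frac{1}{40904}\right) = \frac{32475}{40904} \approx 0.79393$)
$\frac{1}{y + X{\left(262 \right)}} = \frac{1}{\frac{32475}{40904} + \left(87 + 262\right)} = \frac{1}{\frac{32475}{40904} + 349} = \frac{1}{\frac{14307971}{40904}} = \frac{40904}{14307971}$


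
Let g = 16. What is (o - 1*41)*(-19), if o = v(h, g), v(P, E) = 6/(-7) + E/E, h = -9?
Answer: 5434/7 ≈ 776.29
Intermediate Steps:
v(P, E) = ⅐ (v(P, E) = 6*(-⅐) + 1 = -6/7 + 1 = ⅐)
o = ⅐ ≈ 0.14286
(o - 1*41)*(-19) = (⅐ - 1*41)*(-19) = (⅐ - 41)*(-19) = -286/7*(-19) = 5434/7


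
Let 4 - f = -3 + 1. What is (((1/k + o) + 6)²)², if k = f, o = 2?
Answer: 5764801/1296 ≈ 4448.1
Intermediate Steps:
f = 6 (f = 4 - (-3 + 1) = 4 - 1*(-2) = 4 + 2 = 6)
k = 6
(((1/k + o) + 6)²)² = (((1/6 + 2) + 6)²)² = (((⅙ + 2) + 6)²)² = ((13/6 + 6)²)² = ((49/6)²)² = (2401/36)² = 5764801/1296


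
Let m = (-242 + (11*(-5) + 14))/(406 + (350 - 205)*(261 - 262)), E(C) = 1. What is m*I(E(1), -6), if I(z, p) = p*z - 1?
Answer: 1981/261 ≈ 7.5900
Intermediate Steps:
I(z, p) = -1 + p*z
m = -283/261 (m = (-242 + (-55 + 14))/(406 + 145*(-1)) = (-242 - 41)/(406 - 145) = -283/261 ≈ -1.0843)
m*I(E(1), -6) = -283*(-1 - 6*1)/261 = -283*(-1 - 6)/261 = -283/261*(-7) = 1981/261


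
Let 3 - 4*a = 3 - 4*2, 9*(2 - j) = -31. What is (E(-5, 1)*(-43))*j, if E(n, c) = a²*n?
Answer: 42140/9 ≈ 4682.2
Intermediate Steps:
j = 49/9 (j = 2 - ⅑*(-31) = 2 + 31/9 = 49/9 ≈ 5.4444)
a = 2 (a = ¾ - (3 - 4*2)/4 = ¾ - (3 - 8)/4 = ¾ - ¼*(-5) = ¾ + 5/4 = 2)
E(n, c) = 4*n (E(n, c) = 2²*n = 4*n)
(E(-5, 1)*(-43))*j = ((4*(-5))*(-43))*(49/9) = -20*(-43)*(49/9) = 860*(49/9) = 42140/9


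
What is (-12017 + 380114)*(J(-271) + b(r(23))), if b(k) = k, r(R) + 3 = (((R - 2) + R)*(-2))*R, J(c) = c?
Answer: -845886906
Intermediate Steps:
r(R) = -3 + R*(4 - 4*R) (r(R) = -3 + (((R - 2) + R)*(-2))*R = -3 + (((-2 + R) + R)*(-2))*R = -3 + ((-2 + 2*R)*(-2))*R = -3 + (4 - 4*R)*R = -3 + R*(4 - 4*R))
(-12017 + 380114)*(J(-271) + b(r(23))) = (-12017 + 380114)*(-271 + (-3 - 4*23² + 4*23)) = 368097*(-271 + (-3 - 4*529 + 92)) = 368097*(-271 + (-3 - 2116 + 92)) = 368097*(-271 - 2027) = 368097*(-2298) = -845886906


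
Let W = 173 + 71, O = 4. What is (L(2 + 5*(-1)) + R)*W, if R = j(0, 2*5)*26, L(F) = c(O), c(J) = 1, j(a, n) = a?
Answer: 244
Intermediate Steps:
L(F) = 1
R = 0 (R = 0*26 = 0)
W = 244
(L(2 + 5*(-1)) + R)*W = (1 + 0)*244 = 1*244 = 244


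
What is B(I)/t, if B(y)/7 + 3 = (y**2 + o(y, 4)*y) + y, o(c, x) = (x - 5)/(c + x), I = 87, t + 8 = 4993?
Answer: 696336/64805 ≈ 10.745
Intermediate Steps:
t = 4985 (t = -8 + 4993 = 4985)
o(c, x) = (-5 + x)/(c + x)
B(y) = -21 + 7*y + 7*y**2 - 7*y/(4 + y) (B(y) = -21 + 7*((y**2 + ((-5 + 4)/(y + 4))*y) + y) = -21 + 7*((y**2 + (-1/(4 + y))*y) + y) = -21 + 7*((y**2 - y/(4 + y)) + y) = -21 + 7*(y + y**2 - y/(4 + y)) = -21 + (7*y + 7*y**2 - 7*y/(4 + y)) = -21 + 7*y + 7*y**2 - 7*y/(4 + y))
B(I)/t = (7*(-12 + 87**3 + 5*87**2)/(4 + 87))/4985 = (7*(-12 + 658503 + 5*7569)/91)*(1/4985) = (7*(1/91)*(-12 + 658503 + 37845))*(1/4985) = (7*(1/91)*696336)*(1/4985) = (696336/13)*(1/4985) = 696336/64805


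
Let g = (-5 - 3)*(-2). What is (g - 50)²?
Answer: 1156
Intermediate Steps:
g = 16 (g = -8*(-2) = 16)
(g - 50)² = (16 - 50)² = (-34)² = 1156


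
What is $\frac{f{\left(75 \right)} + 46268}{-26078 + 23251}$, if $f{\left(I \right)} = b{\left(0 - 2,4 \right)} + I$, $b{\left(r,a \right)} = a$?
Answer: $- \frac{46347}{2827} \approx -16.394$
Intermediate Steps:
$f{\left(I \right)} = 4 + I$
$\frac{f{\left(75 \right)} + 46268}{-26078 + 23251} = \frac{\left(4 + 75\right) + 46268}{-26078 + 23251} = \frac{79 + 46268}{-2827} = 46347 \left(- \frac{1}{2827}\right) = - \frac{46347}{2827}$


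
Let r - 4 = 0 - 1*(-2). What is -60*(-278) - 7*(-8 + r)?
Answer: 16694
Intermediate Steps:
r = 6 (r = 4 + (0 - 1*(-2)) = 4 + (0 + 2) = 4 + 2 = 6)
-60*(-278) - 7*(-8 + r) = -60*(-278) - 7*(-8 + 6) = 16680 - 7*(-2) = 16680 + 14 = 16694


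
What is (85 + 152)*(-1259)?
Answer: -298383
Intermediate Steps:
(85 + 152)*(-1259) = 237*(-1259) = -298383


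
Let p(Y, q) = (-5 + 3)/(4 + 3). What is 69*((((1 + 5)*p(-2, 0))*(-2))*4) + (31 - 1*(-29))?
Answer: 7044/7 ≈ 1006.3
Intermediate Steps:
p(Y, q) = -2/7
69*((((1 + 5)*p(-2, 0))*(-2))*4) + (31 - 1*(-29)) = 69*((((1 + 5)*(-2/7))*(-2))*4) + (31 - 1*(-29)) = 69*(((6*(-2/7))*(-2))*4) + (31 + 29) = 69*(-12/7*(-2)*4) + 60 = 69*((24/7)*4) + 60 = 69*(96/7) + 60 = 6624/7 + 60 = 7044/7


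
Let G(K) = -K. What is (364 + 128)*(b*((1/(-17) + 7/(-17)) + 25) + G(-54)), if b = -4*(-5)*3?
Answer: 12761496/17 ≈ 7.5068e+5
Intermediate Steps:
b = 60 (b = 20*3 = 60)
(364 + 128)*(b*((1/(-17) + 7/(-17)) + 25) + G(-54)) = (364 + 128)*(60*((1/(-17) + 7/(-17)) + 25) - 1*(-54)) = 492*(60*((1*(-1/17) + 7*(-1/17)) + 25) + 54) = 492*(60*((-1/17 - 7/17) + 25) + 54) = 492*(60*(-8/17 + 25) + 54) = 492*(60*(417/17) + 54) = 492*(25020/17 + 54) = 492*(25938/17) = 12761496/17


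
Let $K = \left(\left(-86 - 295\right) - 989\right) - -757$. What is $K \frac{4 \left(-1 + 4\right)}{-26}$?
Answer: $\frac{3678}{13} \approx 282.92$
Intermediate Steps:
$K = -613$ ($K = \left(-381 - 989\right) + 757 = -1370 + 757 = -613$)
$K \frac{4 \left(-1 + 4\right)}{-26} = - 613 \frac{4 \left(-1 + 4\right)}{-26} = - 613 \cdot 4 \cdot 3 \left(- \frac{1}{26}\right) = - 613 \cdot 12 \left(- \frac{1}{26}\right) = \left(-613\right) \left(- \frac{6}{13}\right) = \frac{3678}{13}$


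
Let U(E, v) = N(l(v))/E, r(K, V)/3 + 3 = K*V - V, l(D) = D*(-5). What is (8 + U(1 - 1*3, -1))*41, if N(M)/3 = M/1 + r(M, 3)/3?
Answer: -533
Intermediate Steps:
l(D) = -5*D
r(K, V) = -9 - 3*V + 3*K*V (r(K, V) = -9 + 3*(K*V - V) = -9 + 3*(-V + K*V) = -9 + (-3*V + 3*K*V) = -9 - 3*V + 3*K*V)
N(M) = -18 + 12*M (N(M) = 3*(M/1 + (-9 - 3*3 + 3*M*3)/3) = 3*(M*1 + (-9 - 9 + 9*M)*(⅓)) = 3*(M + (-18 + 9*M)*(⅓)) = 3*(M + (-6 + 3*M)) = 3*(-6 + 4*M) = -18 + 12*M)
U(E, v) = (-18 - 60*v)/E (U(E, v) = (-18 + 12*(-5*v))/E = (-18 - 60*v)/E)
(8 + U(1 - 1*3, -1))*41 = (8 + 6*(-3 - 10*(-1))/(1 - 1*3))*41 = (8 + 6*(-3 + 10)/(1 - 3))*41 = (8 + 6*7/(-2))*41 = (8 + 6*(-½)*7)*41 = (8 - 21)*41 = -13*41 = -533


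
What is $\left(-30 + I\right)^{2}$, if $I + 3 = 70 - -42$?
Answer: $6241$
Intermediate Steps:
$I = 109$ ($I = -3 + \left(70 - -42\right) = -3 + \left(70 + 42\right) = -3 + 112 = 109$)
$\left(-30 + I\right)^{2} = \left(-30 + 109\right)^{2} = 79^{2} = 6241$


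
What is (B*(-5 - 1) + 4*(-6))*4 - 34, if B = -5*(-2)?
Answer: -370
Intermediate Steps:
B = 10
(B*(-5 - 1) + 4*(-6))*4 - 34 = (10*(-5 - 1) + 4*(-6))*4 - 34 = (10*(-6) - 24)*4 - 34 = (-60 - 24)*4 - 34 = -84*4 - 34 = -336 - 34 = -370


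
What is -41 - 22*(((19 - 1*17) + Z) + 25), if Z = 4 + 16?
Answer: -1075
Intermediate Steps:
Z = 20
-41 - 22*(((19 - 1*17) + Z) + 25) = -41 - 22*(((19 - 1*17) + 20) + 25) = -41 - 22*(((19 - 17) + 20) + 25) = -41 - 22*((2 + 20) + 25) = -41 - 22*(22 + 25) = -41 - 22*47 = -41 - 1034 = -1075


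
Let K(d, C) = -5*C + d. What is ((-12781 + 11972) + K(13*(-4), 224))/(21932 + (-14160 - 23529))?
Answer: 283/2251 ≈ 0.12572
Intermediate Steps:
K(d, C) = d - 5*C
((-12781 + 11972) + K(13*(-4), 224))/(21932 + (-14160 - 23529)) = ((-12781 + 11972) + (13*(-4) - 5*224))/(21932 + (-14160 - 23529)) = (-809 + (-52 - 1120))/(21932 - 37689) = (-809 - 1172)/(-15757) = -1981*(-1/15757) = 283/2251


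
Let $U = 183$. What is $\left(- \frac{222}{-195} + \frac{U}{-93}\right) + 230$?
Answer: $\frac{461779}{2015} \approx 229.17$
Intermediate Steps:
$\left(- \frac{222}{-195} + \frac{U}{-93}\right) + 230 = \left(- \frac{222}{-195} + \frac{183}{-93}\right) + 230 = \left(\left(-222\right) \left(- \frac{1}{195}\right) + 183 \left(- \frac{1}{93}\right)\right) + 230 = \left(\frac{74}{65} - \frac{61}{31}\right) + 230 = - \frac{1671}{2015} + 230 = \frac{461779}{2015}$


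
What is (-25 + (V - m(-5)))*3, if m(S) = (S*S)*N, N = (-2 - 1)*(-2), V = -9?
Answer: -552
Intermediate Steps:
N = 6 (N = -3*(-2) = 6)
m(S) = 6*S**2 (m(S) = (S*S)*6 = S**2*6 = 6*S**2)
(-25 + (V - m(-5)))*3 = (-25 + (-9 - 6*(-5)**2))*3 = (-25 + (-9 - 6*25))*3 = (-25 + (-9 - 1*150))*3 = (-25 + (-9 - 150))*3 = (-25 - 159)*3 = -184*3 = -552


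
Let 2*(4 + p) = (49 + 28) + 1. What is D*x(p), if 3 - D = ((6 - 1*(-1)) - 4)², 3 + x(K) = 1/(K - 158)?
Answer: 740/41 ≈ 18.049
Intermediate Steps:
p = 35 (p = -4 + ((49 + 28) + 1)/2 = -4 + (77 + 1)/2 = -4 + (½)*78 = -4 + 39 = 35)
x(K) = -3 + 1/(-158 + K) (x(K) = -3 + 1/(K - 158) = -3 + 1/(-158 + K))
D = -6 (D = 3 - ((6 - 1*(-1)) - 4)² = 3 - ((6 + 1) - 4)² = 3 - (7 - 4)² = 3 - 1*3² = 3 - 1*9 = 3 - 9 = -6)
D*x(p) = -6*(475 - 3*35)/(-158 + 35) = -6*(475 - 105)/(-123) = -(-2)*370/41 = -6*(-370/123) = 740/41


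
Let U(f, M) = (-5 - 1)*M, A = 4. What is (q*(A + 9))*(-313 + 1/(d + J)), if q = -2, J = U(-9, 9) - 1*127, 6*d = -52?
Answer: 4630600/569 ≈ 8138.1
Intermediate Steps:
U(f, M) = -6*M
d = -26/3 (d = (⅙)*(-52) = -26/3 ≈ -8.6667)
J = -181 (J = -6*9 - 1*127 = -54 - 127 = -181)
(q*(A + 9))*(-313 + 1/(d + J)) = (-2*(4 + 9))*(-313 + 1/(-26/3 - 181)) = (-2*13)*(-313 + 1/(-569/3)) = -26*(-313 - 3/569) = -26*(-178100/569) = 4630600/569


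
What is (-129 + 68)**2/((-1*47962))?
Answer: -3721/47962 ≈ -0.077582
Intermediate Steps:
(-129 + 68)**2/((-1*47962)) = (-61)**2/(-47962) = 3721*(-1/47962) = -3721/47962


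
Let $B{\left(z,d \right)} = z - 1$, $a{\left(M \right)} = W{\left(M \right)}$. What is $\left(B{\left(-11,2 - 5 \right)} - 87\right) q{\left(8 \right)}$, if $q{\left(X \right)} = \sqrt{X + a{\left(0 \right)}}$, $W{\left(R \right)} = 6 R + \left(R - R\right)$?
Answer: $- 198 \sqrt{2} \approx -280.01$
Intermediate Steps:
$W{\left(R \right)} = 6 R$ ($W{\left(R \right)} = 6 R + 0 = 6 R$)
$a{\left(M \right)} = 6 M$
$B{\left(z,d \right)} = -1 + z$ ($B{\left(z,d \right)} = z - 1 = -1 + z$)
$q{\left(X \right)} = \sqrt{X}$ ($q{\left(X \right)} = \sqrt{X + 6 \cdot 0} = \sqrt{X + 0} = \sqrt{X}$)
$\left(B{\left(-11,2 - 5 \right)} - 87\right) q{\left(8 \right)} = \left(\left(-1 - 11\right) - 87\right) \sqrt{8} = \left(-12 - 87\right) 2 \sqrt{2} = - 99 \cdot 2 \sqrt{2} = - 198 \sqrt{2}$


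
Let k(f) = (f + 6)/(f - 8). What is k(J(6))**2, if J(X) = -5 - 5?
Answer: 4/81 ≈ 0.049383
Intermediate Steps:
J(X) = -10
k(f) = (6 + f)/(-8 + f)
k(J(6))**2 = ((6 - 10)/(-8 - 10))**2 = (-4/(-18))**2 = (-1/18*(-4))**2 = (2/9)**2 = 4/81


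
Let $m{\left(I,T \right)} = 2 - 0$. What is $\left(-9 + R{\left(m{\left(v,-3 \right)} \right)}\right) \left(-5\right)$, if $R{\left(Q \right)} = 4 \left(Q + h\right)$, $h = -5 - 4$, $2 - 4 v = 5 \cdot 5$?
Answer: $185$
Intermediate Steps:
$v = - \frac{23}{4}$ ($v = \frac{1}{2} - \frac{5 \cdot 5}{4} = \frac{1}{2} - \frac{25}{4} = - \frac{23}{4} \approx -5.75$)
$m{\left(I,T \right)} = 2$ ($m{\left(I,T \right)} = 2 + 0 = 2$)
$h = -9$
$R{\left(Q \right)} = -36 + 4 Q$ ($R{\left(Q \right)} = 4 \left(Q - 9\right) = 4 \left(-9 + Q\right) = -36 + 4 Q$)
$\left(-9 + R{\left(m{\left(v,-3 \right)} \right)}\right) \left(-5\right) = \left(-9 + \left(-36 + 4 \cdot 2\right)\right) \left(-5\right) = \left(-9 + \left(-36 + 8\right)\right) \left(-5\right) = \left(-9 - 28\right) \left(-5\right) = \left(-37\right) \left(-5\right) = 185$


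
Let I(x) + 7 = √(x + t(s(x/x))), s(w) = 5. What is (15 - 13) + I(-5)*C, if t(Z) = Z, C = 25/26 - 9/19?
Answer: -699/494 ≈ -1.4150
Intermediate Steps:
C = 241/494 (C = 25*(1/26) - 9*1/19 = 25/26 - 9/19 = 241/494 ≈ 0.48785)
I(x) = -7 + √(5 + x) (I(x) = -7 + √(x + 5) = -7 + √(5 + x))
(15 - 13) + I(-5)*C = (15 - 13) + (-7 + √(5 - 5))*(241/494) = 2 + (-7 + √0)*(241/494) = 2 + (-7 + 0)*(241/494) = 2 - 7*241/494 = 2 - 1687/494 = -699/494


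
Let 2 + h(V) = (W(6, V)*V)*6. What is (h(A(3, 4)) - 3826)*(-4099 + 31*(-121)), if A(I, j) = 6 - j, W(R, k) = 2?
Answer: 29861400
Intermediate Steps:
h(V) = -2 + 12*V (h(V) = -2 + (2*V)*6 = -2 + 12*V)
(h(A(3, 4)) - 3826)*(-4099 + 31*(-121)) = ((-2 + 12*(6 - 1*4)) - 3826)*(-4099 + 31*(-121)) = ((-2 + 12*(6 - 4)) - 3826)*(-4099 - 3751) = ((-2 + 12*2) - 3826)*(-7850) = ((-2 + 24) - 3826)*(-7850) = (22 - 3826)*(-7850) = -3804*(-7850) = 29861400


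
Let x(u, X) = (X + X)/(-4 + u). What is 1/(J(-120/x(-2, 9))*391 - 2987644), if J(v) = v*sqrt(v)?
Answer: -746911/2229058071684 - 1955*sqrt(10)/557264517921 ≈ -3.4617e-7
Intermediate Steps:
x(u, X) = 2*X/(-4 + u) (x(u, X) = (2*X)/(-4 + u) = 2*X/(-4 + u))
J(v) = v**(3/2)
1/(J(-120/x(-2, 9))*391 - 2987644) = 1/((-120/(2*9/(-4 - 2)))**(3/2)*391 - 2987644) = 1/((-120/(2*9/(-6)))**(3/2)*391 - 2987644) = 1/((-120/(2*9*(-1/6)))**(3/2)*391 - 2987644) = 1/((-120/(-3))**(3/2)*391 - 2987644) = 1/((-120*(-1/3))**(3/2)*391 - 2987644) = 1/(40**(3/2)*391 - 2987644) = 1/((80*sqrt(10))*391 - 2987644) = 1/(31280*sqrt(10) - 2987644) = 1/(-2987644 + 31280*sqrt(10))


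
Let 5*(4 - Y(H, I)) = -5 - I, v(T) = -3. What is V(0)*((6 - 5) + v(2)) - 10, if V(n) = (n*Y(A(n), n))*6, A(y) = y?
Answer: -10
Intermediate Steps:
Y(H, I) = 5 + I/5 (Y(H, I) = 4 - (-5 - I)/5 = 4 + (1 + I/5) = 5 + I/5)
V(n) = 6*n*(5 + n/5) (V(n) = (n*(5 + n/5))*6 = 6*n*(5 + n/5))
V(0)*((6 - 5) + v(2)) - 10 = ((6/5)*0*(25 + 0))*((6 - 5) - 3) - 10 = ((6/5)*0*25)*(1 - 3) - 10 = 0*(-2) - 10 = 0 - 10 = -10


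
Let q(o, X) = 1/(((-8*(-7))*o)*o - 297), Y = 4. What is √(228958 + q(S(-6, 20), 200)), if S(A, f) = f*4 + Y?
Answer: √3966006301910573/131613 ≈ 478.50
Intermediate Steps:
S(A, f) = 4 + 4*f (S(A, f) = f*4 + 4 = 4*f + 4 = 4 + 4*f)
q(o, X) = 1/(-297 + 56*o²) (q(o, X) = 1/((56*o)*o - 297) = 1/(56*o² - 297) = 1/(-297 + 56*o²))
√(228958 + q(S(-6, 20), 200)) = √(228958 + 1/(-297 + 56*(4 + 4*20)²)) = √(228958 + 1/(-297 + 56*(4 + 80)²)) = √(228958 + 1/(-297 + 56*84²)) = √(228958 + 1/(-297 + 56*7056)) = √(228958 + 1/(-297 + 395136)) = √(228958 + 1/394839) = √(90401547763/394839) = √3966006301910573/131613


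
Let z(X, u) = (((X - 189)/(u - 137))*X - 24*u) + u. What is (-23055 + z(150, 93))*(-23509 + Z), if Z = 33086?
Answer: -5280211911/22 ≈ -2.4001e+8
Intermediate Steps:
z(X, u) = -23*u + X*(-189 + X)/(-137 + u) (z(X, u) = (((-189 + X)/(-137 + u))*X - 24*u) + u = (X*(-189 + X)/(-137 + u) - 24*u) + u = (-24*u + X*(-189 + X)/(-137 + u)) + u = -23*u + X*(-189 + X)/(-137 + u))
(-23055 + z(150, 93))*(-23509 + Z) = (-23055 + (150**2 - 189*150 - 23*93**2 + 3151*93)/(-137 + 93))*(-23509 + 33086) = (-23055 + (22500 - 28350 - 23*8649 + 293043)/(-44))*9577 = (-23055 - (22500 - 28350 - 198927 + 293043)/44)*9577 = (-23055 - 1/44*88266)*9577 = (-23055 - 44133/22)*9577 = -551343/22*9577 = -5280211911/22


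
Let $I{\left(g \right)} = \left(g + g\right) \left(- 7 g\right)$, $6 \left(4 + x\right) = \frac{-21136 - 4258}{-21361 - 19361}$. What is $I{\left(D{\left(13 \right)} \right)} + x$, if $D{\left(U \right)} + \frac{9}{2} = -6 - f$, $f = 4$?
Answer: $- \frac{180035794}{61083} \approx -2947.4$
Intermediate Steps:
$D{\left(U \right)} = - \frac{29}{2}$ ($D{\left(U \right)} = - \frac{9}{2} - 10 = - \frac{29}{2}$)
$x = - \frac{475967}{122166}$ ($x = -4 + \frac{\left(-21136 - 4258\right) \frac{1}{-21361 - 19361}}{6} = -4 + \frac{\left(-25394\right) \frac{1}{-40722}}{6} = -4 + \frac{\left(-25394\right) \left(- \frac{1}{40722}\right)}{6} = -4 + \frac{1}{6} \cdot \frac{12697}{20361} = -4 + \frac{12697}{122166} = - \frac{475967}{122166} \approx -3.8961$)
$I{\left(g \right)} = - 14 g^{2}$ ($I{\left(g \right)} = 2 g \left(- 7 g\right) = - 14 g^{2}$)
$I{\left(D{\left(13 \right)} \right)} + x = - 14 \left(- \frac{29}{2}\right)^{2} - \frac{475967}{122166} = \left(-14\right) \frac{841}{4} - \frac{475967}{122166} = - \frac{5887}{2} - \frac{475967}{122166} = - \frac{180035794}{61083}$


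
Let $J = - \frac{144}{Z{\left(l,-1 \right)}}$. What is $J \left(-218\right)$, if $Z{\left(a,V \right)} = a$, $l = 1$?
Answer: $31392$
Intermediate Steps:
$J = -144$ ($J = - \frac{144}{1} = \left(-144\right) 1 = -144$)
$J \left(-218\right) = \left(-144\right) \left(-218\right) = 31392$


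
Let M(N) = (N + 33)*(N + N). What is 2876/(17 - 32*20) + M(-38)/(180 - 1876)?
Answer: -1278609/264152 ≈ -4.8404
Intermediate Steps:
M(N) = 2*N*(33 + N) (M(N) = (33 + N)*(2*N) = 2*N*(33 + N))
2876/(17 - 32*20) + M(-38)/(180 - 1876) = 2876/(17 - 32*20) + (2*(-38)*(33 - 38))/(180 - 1876) = 2876/(17 - 640) + (2*(-38)*(-5))/(-1696) = 2876/(-623) + 380*(-1/1696) = 2876*(-1/623) - 95/424 = -2876/623 - 95/424 = -1278609/264152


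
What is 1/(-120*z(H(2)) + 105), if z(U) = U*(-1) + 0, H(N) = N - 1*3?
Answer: -1/15 ≈ -0.066667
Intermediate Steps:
H(N) = -3 + N (H(N) = N - 3 = -3 + N)
z(U) = -U (z(U) = -U + 0 = -U)
1/(-120*z(H(2)) + 105) = 1/(-(-120)*(-3 + 2) + 105) = 1/(-(-120)*(-1) + 105) = 1/(-120*1 + 105) = 1/(-120 + 105) = 1/(-15) = -1/15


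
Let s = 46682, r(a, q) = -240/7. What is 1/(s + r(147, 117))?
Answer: 7/326534 ≈ 2.1437e-5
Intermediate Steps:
r(a, q) = -240/7 (r(a, q) = -240*⅐ = -240/7)
1/(s + r(147, 117)) = 1/(46682 - 240/7) = 1/(326534/7) = 7/326534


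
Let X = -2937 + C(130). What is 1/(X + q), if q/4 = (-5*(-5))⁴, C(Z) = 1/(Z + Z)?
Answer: 260/405486381 ≈ 6.4121e-7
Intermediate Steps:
C(Z) = 1/(2*Z)
q = 1562500 (q = 4*(-5*(-5))⁴ = 4*25⁴ = 4*390625 = 1562500)
X = -763619/260 (X = -2937 + (½)/130 = -2937 + (½)*(1/130) = -2937 + 1/260 = -763619/260 ≈ -2937.0)
1/(X + q) = 1/(-763619/260 + 1562500) = 1/(405486381/260) = 260/405486381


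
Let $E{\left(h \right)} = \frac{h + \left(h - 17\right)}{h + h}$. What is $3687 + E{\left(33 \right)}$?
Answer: $\frac{243391}{66} \approx 3687.7$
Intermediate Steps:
$E{\left(h \right)} = \frac{-17 + 2 h}{2 h}$ ($E{\left(h \right)} = \frac{h + \left(h - 17\right)}{2 h} = \left(h + \left(-17 + h\right)\right) \frac{1}{2 h} = \left(-17 + 2 h\right) \frac{1}{2 h} = \frac{-17 + 2 h}{2 h}$)
$3687 + E{\left(33 \right)} = 3687 + \frac{- \frac{17}{2} + 33}{33} = 3687 + \frac{1}{33} \cdot \frac{49}{2} = 3687 + \frac{49}{66} = \frac{243391}{66}$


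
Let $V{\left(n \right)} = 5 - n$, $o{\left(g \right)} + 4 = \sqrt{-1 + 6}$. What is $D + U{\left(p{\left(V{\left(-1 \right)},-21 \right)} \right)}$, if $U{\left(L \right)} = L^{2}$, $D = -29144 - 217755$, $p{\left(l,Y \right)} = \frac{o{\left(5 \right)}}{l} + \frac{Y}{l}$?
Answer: $-246899 + \frac{\left(25 - \sqrt{5}\right)^{2}}{36} \approx -2.4688 \cdot 10^{5}$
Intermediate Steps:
$o{\left(g \right)} = -4 + \sqrt{5}$ ($o{\left(g \right)} = -4 + \sqrt{-1 + 6} = -4 + \sqrt{5}$)
$p{\left(l,Y \right)} = \frac{Y}{l} + \frac{-4 + \sqrt{5}}{l}$ ($p{\left(l,Y \right)} = \frac{-4 + \sqrt{5}}{l} + \frac{Y}{l} = \frac{Y}{l} + \frac{-4 + \sqrt{5}}{l}$)
$D = -246899$
$D + U{\left(p{\left(V{\left(-1 \right)},-21 \right)} \right)} = -246899 + \left(\frac{-4 - 21 + \sqrt{5}}{5 - -1}\right)^{2} = -246899 + \left(\frac{-25 + \sqrt{5}}{5 + 1}\right)^{2} = -246899 + \left(\frac{-25 + \sqrt{5}}{6}\right)^{2} = -246899 + \left(- \frac{25}{6} + \frac{\sqrt{5}}{6}\right)^{2}$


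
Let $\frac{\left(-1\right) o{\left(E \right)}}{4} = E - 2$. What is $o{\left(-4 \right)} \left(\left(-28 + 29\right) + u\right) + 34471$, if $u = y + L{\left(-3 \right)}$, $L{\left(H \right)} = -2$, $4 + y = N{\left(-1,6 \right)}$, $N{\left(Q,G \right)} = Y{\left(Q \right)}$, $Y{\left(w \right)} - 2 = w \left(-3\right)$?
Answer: $34471$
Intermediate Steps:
$Y{\left(w \right)} = 2 - 3 w$ ($Y{\left(w \right)} = 2 + w \left(-3\right) = 2 - 3 w$)
$N{\left(Q,G \right)} = 2 - 3 Q$
$y = 1$ ($y = -4 + \left(2 - -3\right) = -4 + \left(2 + 3\right) = -4 + 5 = 1$)
$u = -1$ ($u = 1 - 2 = -1$)
$o{\left(E \right)} = 8 - 4 E$ ($o{\left(E \right)} = - 4 \left(E - 2\right) = - 4 \left(-2 + E\right) = 8 - 4 E$)
$o{\left(-4 \right)} \left(\left(-28 + 29\right) + u\right) + 34471 = \left(8 - -16\right) \left(\left(-28 + 29\right) - 1\right) + 34471 = \left(8 + 16\right) \left(1 - 1\right) + 34471 = 24 \cdot 0 + 34471 = 0 + 34471 = 34471$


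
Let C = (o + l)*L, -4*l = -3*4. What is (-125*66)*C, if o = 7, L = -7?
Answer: 577500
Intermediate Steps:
l = 3 (l = -(-3)*4/4 = -¼*(-12) = 3)
C = -70 (C = (7 + 3)*(-7) = 10*(-7) = -70)
(-125*66)*C = -125*66*(-70) = -8250*(-70) = 577500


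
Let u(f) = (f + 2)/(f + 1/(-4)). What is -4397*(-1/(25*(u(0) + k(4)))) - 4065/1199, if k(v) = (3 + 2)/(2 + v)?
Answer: -36001893/1288925 ≈ -27.932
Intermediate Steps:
k(v) = 5/(2 + v)
u(f) = (2 + f)/(-1/4 + f) (u(f) = (2 + f)/(f - 1/4) = (2 + f)/(-1/4 + f))
-4397*(-1/(25*(u(0) + k(4)))) - 4065/1199 = -4397*(-1/(25*(4*(2 + 0)/(-1 + 4*0) + 5/(2 + 4)))) - 4065/1199 = -4397*(-1/(25*(4*2/(-1 + 0) + 5/6))) - 4065*1/1199 = -4397*(-1/(25*(4*2/(-1) + 5*(1/6)))) - 4065/1199 = -4397*(-1/(25*(4*(-1)*2 + 5/6))) - 4065/1199 = -4397*(-1/(25*(-8 + 5/6))) - 4065/1199 = -4397/((-25*(-43/6))) - 4065/1199 = -4397/1075/6 - 4065/1199 = -4397*6/1075 - 4065/1199 = -26382/1075 - 4065/1199 = -36001893/1288925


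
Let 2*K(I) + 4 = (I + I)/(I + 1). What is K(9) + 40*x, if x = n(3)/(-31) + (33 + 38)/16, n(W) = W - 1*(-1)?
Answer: 26542/155 ≈ 171.24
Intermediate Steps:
n(W) = 1 + W (n(W) = W + 1 = 1 + W)
x = 2137/496 (x = (1 + 3)/(-31) + (33 + 38)/16 = 4*(-1/31) + 71*(1/16) = -4/31 + 71/16 = 2137/496 ≈ 4.3085)
K(I) = -2 + I/(1 + I) (K(I) = -2 + ((I + I)/(I + 1))/2 = -2 + ((2*I)/(1 + I))/2 = -2 + (2*I/(1 + I))/2 = -2 + I/(1 + I))
K(9) + 40*x = (-2 - 1*9)/(1 + 9) + 40*(2137/496) = (-2 - 9)/10 + 10685/62 = (⅒)*(-11) + 10685/62 = -11/10 + 10685/62 = 26542/155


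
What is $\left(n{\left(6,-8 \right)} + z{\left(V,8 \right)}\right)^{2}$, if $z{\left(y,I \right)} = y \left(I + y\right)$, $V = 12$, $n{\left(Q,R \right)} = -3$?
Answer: $56169$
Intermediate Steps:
$\left(n{\left(6,-8 \right)} + z{\left(V,8 \right)}\right)^{2} = \left(-3 + 12 \left(8 + 12\right)\right)^{2} = \left(-3 + 12 \cdot 20\right)^{2} = \left(-3 + 240\right)^{2} = 237^{2} = 56169$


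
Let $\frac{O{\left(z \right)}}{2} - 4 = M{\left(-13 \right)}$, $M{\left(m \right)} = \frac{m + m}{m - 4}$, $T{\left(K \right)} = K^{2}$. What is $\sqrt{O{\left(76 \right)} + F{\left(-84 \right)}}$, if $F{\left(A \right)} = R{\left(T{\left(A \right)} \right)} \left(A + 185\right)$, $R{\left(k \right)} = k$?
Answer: $\frac{2 \sqrt{51490195}}{17} \approx 844.2$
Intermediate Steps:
$M{\left(m \right)} = \frac{2 m}{-4 + m}$
$O{\left(z \right)} = \frac{188}{17}$ ($O{\left(z \right)} = 8 + 2 \cdot 2 \left(-13\right) \frac{1}{-4 - 13} = 8 + 2 \cdot 2 \left(-13\right) \frac{1}{-17} = 8 + 2 \cdot 2 \left(-13\right) \left(- \frac{1}{17}\right) = 8 + 2 \cdot \frac{26}{17} = 8 + \frac{52}{17} = \frac{188}{17}$)
$F{\left(A \right)} = A^{2} \left(185 + A\right)$ ($F{\left(A \right)} = A^{2} \left(A + 185\right) = A^{2} \left(185 + A\right)$)
$\sqrt{O{\left(76 \right)} + F{\left(-84 \right)}} = \sqrt{\frac{188}{17} + \left(-84\right)^{2} \left(185 - 84\right)} = \sqrt{\frac{188}{17} + 7056 \cdot 101} = \sqrt{\frac{188}{17} + 712656} = \sqrt{\frac{12115340}{17}} = \frac{2 \sqrt{51490195}}{17}$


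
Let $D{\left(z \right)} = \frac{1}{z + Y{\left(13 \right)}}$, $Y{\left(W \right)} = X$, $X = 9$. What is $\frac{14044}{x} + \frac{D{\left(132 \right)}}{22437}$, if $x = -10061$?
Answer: $- \frac{44429827087}{31829150637} \approx -1.3959$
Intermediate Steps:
$Y{\left(W \right)} = 9$
$D{\left(z \right)} = \frac{1}{9 + z}$ ($D{\left(z \right)} = \frac{1}{z + 9} = \frac{1}{9 + z}$)
$\frac{14044}{x} + \frac{D{\left(132 \right)}}{22437} = \frac{14044}{-10061} + \frac{1}{\left(9 + 132\right) 22437} = 14044 \left(- \frac{1}{10061}\right) + \frac{1}{141} \cdot \frac{1}{22437} = - \frac{14044}{10061} + \frac{1}{141} \cdot \frac{1}{22437} = - \frac{14044}{10061} + \frac{1}{3163617} = - \frac{44429827087}{31829150637}$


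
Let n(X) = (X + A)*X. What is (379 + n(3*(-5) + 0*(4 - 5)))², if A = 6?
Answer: 264196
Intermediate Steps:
n(X) = X*(6 + X) (n(X) = (X + 6)*X = (6 + X)*X = X*(6 + X))
(379 + n(3*(-5) + 0*(4 - 5)))² = (379 + (3*(-5) + 0*(4 - 5))*(6 + (3*(-5) + 0*(4 - 5))))² = (379 + (-15 + 0*(-1))*(6 + (-15 + 0*(-1))))² = (379 + (-15 + 0)*(6 + (-15 + 0)))² = (379 - 15*(6 - 15))² = (379 - 15*(-9))² = (379 + 135)² = 514² = 264196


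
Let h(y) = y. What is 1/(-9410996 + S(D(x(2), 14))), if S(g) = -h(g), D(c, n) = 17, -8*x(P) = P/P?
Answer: -1/9411013 ≈ -1.0626e-7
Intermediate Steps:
x(P) = -⅛ (x(P) = -P/(8*P) = -⅛*1 = -⅛)
S(g) = -g
1/(-9410996 + S(D(x(2), 14))) = 1/(-9410996 - 1*17) = 1/(-9410996 - 17) = 1/(-9411013) = -1/9411013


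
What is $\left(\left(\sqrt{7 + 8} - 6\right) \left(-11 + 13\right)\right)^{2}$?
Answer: $204 - 48 \sqrt{15} \approx 18.097$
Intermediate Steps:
$\left(\left(\sqrt{7 + 8} - 6\right) \left(-11 + 13\right)\right)^{2} = \left(\left(\sqrt{15} - 6\right) 2\right)^{2} = \left(\left(-6 + \sqrt{15}\right) 2\right)^{2} = \left(-12 + 2 \sqrt{15}\right)^{2}$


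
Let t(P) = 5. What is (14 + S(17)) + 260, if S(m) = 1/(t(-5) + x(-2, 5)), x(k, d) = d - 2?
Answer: 2193/8 ≈ 274.13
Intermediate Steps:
x(k, d) = -2 + d
S(m) = ⅛ (S(m) = 1/(5 + (-2 + 5)) = 1/(5 + 3) = 1/8 = ⅛)
(14 + S(17)) + 260 = (14 + ⅛) + 260 = 113/8 + 260 = 2193/8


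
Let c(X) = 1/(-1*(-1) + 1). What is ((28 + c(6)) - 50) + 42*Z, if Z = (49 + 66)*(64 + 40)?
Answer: 1004597/2 ≈ 5.0230e+5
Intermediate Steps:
c(X) = 1/2 (c(X) = 1/(1 + 1) = 1/2)
Z = 11960 (Z = 115*104 = 11960)
((28 + c(6)) - 50) + 42*Z = ((28 + 1/2) - 50) + 42*11960 = (57/2 - 50) + 502320 = -43/2 + 502320 = 1004597/2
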